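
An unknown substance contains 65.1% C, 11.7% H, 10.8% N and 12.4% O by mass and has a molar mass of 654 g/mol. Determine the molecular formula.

C35H75N5O5

Assume 100 g: 65.1 g C, 11.7 g H, 10.8 g N, 12.4 g O.
C: 65.1 g ÷ 12.01 g/mol = 5.42 mol
H: 11.7 g ÷ 1.008 g/mol = 11.61 mol
N: 10.8 g ÷ 14.01 g/mol = 0.7709 mol
O: 12.4 g ÷ 16.00 g/mol = 0.775 mol
Ratios (÷ 0.7709): C 7.032, H 15.057, N 1.000, O 1.005
→ C7H15NO
Empirical-formula mass = 129.20 g/mol
n = 654 / 129.20 = 5.06 ≈ 5
Molecular formula = (C7H15NO)×5 = C35H75N5O5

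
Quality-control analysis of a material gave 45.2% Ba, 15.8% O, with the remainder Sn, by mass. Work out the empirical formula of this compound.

Assume 100 g: 45.2 g Ba, 15.8 g O, 39 g Sn.
Ba: 45.2 g ÷ 137.33 g/mol = 0.3291 mol
O: 15.8 g ÷ 16.00 g/mol = 0.9875 mol
Sn: 39 g ÷ 118.71 g/mol = 0.3285 mol
Ratios (÷ 0.3285): Ba 1.002, O 3.006, Sn 1.000
≈ 1:3:1 → BaO3Sn

BaO3Sn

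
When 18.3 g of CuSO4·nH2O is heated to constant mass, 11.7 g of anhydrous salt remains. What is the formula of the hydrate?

Mass of water lost = 18.3 − 11.7 = 6.6 g → 6.6 / 18.02 = 0.3663 mol H2O
Molar mass of CuSO4 = 159.62 g/mol → mol CuSO4 = 11.7 / 159.62 = 0.0733
n = 0.3663 / 0.0733 = 5.00 ≈ 5 → CuSO4·5H2O

CuSO4·5H2O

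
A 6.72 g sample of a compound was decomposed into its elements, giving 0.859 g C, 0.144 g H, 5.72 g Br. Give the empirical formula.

CH2Br

n(C) = 0.859/12.01 = 0.07152, n(H) = 0.144/1.008 = 0.1429, n(Br) = 5.72/79.90 = 0.07159
Divide by the smallest (0.07152 mol C): C 1.000, H 1.997, Br 1.001
Ratio ≈ 1:2:1, so the empirical formula is CH2Br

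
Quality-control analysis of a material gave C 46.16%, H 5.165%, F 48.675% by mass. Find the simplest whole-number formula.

Assume 100 g: 46.16 g C, 5.165 g H, 48.675 g F.
C: 46.16 g ÷ 12.01 g/mol = 3.843 mol
H: 5.165 g ÷ 1.008 g/mol = 5.124 mol
F: 48.675 g ÷ 19.00 g/mol = 2.562 mol
Smallest is F at 2.562 mol; normalising gives C 1.500, H 2.000, F 1.000
×2: C 3.00, H 4.00, F 2.00 → C3H4F2

C3H4F2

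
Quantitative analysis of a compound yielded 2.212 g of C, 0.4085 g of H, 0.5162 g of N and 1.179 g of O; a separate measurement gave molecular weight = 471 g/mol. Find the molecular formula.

C20H44N4O8

Moles — C: 2.212 / 12.01 = 0.1842 mol; H: 0.4085 / 1.008 = 0.4053 mol; N: 0.5162 / 14.01 = 0.03685 mol; O: 1.179 / 16.00 = 0.07369 mol
Smallest is N at 0.03685 mol; normalising gives C 4.999, H 10.999, N 1.000, O 2.000
Ratio ≈ 5:11:1:2, so the empirical formula is C5H11NO2
Empirical-formula mass = 117.15 g/mol
n = 471 / 117.15 = 4.02 ≈ 4
Molecular formula = (C5H11NO2)×4 = C20H44N4O8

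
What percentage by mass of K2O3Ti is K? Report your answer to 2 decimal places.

Molar mass = 2(39.10) + 3(16.00) + 1(47.87) = 174.070 g/mol
Mass of K per mole = 2 × 39.10 = 78.200 g
% K = 78.200 / 174.070 × 100 = 44.92%

44.92%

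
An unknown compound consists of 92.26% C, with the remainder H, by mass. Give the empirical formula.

CH

Assume 100 g: 92.26 g C, 7.74 g H.
n(C) = 92.26/12.01 = 7.682, n(H) = 7.74/1.008 = 7.679
Smallest is H at 7.679 mol; normalising gives C 1.000, H 1.000
≈ 1:1 → CH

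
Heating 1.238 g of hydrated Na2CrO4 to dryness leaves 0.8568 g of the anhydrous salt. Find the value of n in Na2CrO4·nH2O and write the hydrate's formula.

Mass of water lost = 1.238 − 0.8568 = 0.3812 g → 0.3812 / 18.02 = 0.02115 mol H2O
Molar mass of Na2CrO4 = 161.98 g/mol → mol Na2CrO4 = 0.8568 / 161.98 = 0.00529
n = 0.02115 / 0.00529 = 4.00 ≈ 4 → Na2CrO4·4H2O

Na2CrO4·4H2O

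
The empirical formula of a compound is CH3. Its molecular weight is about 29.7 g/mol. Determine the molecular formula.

Empirical-formula mass = 15.03 g/mol
n = 29.7 / 15.03 = 1.98 ≈ 2
Molecular formula = (CH3)2 = C2H6

C2H6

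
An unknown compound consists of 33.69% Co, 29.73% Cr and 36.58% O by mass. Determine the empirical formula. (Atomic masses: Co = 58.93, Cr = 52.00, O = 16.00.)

Assume 100 g: 33.69 g Co, 29.73 g Cr, 36.58 g O.
Co: 33.69 g ÷ 58.93 g/mol = 0.5717 mol
Cr: 29.73 g ÷ 52.00 g/mol = 0.5717 mol
O: 36.58 g ÷ 16.00 g/mol = 2.286 mol
Smallest is Co at 0.5717 mol; normalising gives Co 1.000, Cr 1.000, O 3.999
Ratio ≈ 1:1:4, so the empirical formula is CoCrO4

CoCrO4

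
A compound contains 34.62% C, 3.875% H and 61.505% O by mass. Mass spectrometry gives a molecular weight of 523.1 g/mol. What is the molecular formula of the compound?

C15H20O20

Assume 100 g: 34.62 g C, 3.875 g H, 61.505 g O.
n(C) = 34.62/12.01 = 2.883, n(H) = 3.875/1.008 = 3.844, n(O) = 61.505/16.00 = 3.844
Smallest is C at 2.883 mol; normalising gives C 1.000, H 1.334, O 1.334
Multiply by 3: C 3.00, H 4.00, O 4.00 → C3H4O4
Empirical-formula mass = 104.06 g/mol
n = 523.1 / 104.06 = 5.03 ≈ 5
Molecular formula = (C3H4O4)×5 = C15H20O20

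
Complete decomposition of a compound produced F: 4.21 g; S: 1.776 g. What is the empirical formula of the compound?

F4S

Moles — F: 4.21 / 19.00 = 0.2216 mol; S: 1.776 / 32.07 = 0.05538 mol
Divide by the smallest (0.05538 mol S): F 4.001, S 1.000
Ratio ≈ 4:1, so the empirical formula is F4S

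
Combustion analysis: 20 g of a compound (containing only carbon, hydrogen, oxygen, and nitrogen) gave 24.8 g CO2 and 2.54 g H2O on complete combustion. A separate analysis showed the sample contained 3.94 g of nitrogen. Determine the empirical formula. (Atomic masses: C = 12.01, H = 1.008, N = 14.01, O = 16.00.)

mol C = 24.8 / 44.01 = 0.5635; mass C = 0.5635 × 12.01 = 6.768 g
mol H = 2 × (2.54 / 18.02) = 0.2819; mass H = 0.2819 × 1.008 = 0.2842 g
mol N = 3.94 / 14.01 = 0.2812
mass O = 20 − (10.99) = 9.008 g → mol O = 0.5630
Divide by the smallest (0.2812 mol N): C 2.004, H 1.002, N 1.000, O 2.002
≈ 2:1:1:2 → C2HNO2

C2HNO2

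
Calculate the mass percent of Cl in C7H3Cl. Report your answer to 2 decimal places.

28.93%

Molar mass = 7(12.01) + 3(1.008) + 1(35.45) = 122.544 g/mol
Mass of Cl per mole = 1 × 35.45 = 35.450 g
% Cl = 35.450 / 122.544 × 100 = 28.93%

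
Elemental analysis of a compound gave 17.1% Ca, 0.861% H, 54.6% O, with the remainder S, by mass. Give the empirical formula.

Assume 100 g: 17.1 g Ca, 0.861 g H, 54.6 g O, 27.44 g S.
n(Ca) = 17.1/40.08 = 0.4266, n(H) = 0.861/1.008 = 0.8542, n(O) = 54.6/16.00 = 3.413, n(S) = 27.44/32.07 = 0.8556
Divide by the smallest (0.4266 mol Ca): Ca 1.000, H 2.002, O 7.998, S 2.005
Ratio ≈ 1:2:8:2, so the empirical formula is CaH2O8S2

CaH2O8S2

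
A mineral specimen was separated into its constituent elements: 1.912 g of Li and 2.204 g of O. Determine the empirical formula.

Li: 1.912 g ÷ 6.94 g/mol = 0.2755 mol
O: 2.204 g ÷ 16.00 g/mol = 0.1378 mol
Smallest is O at 0.1378 mol; normalising gives Li 2.000, O 1.000
≈ 2:1 → Li2O

Li2O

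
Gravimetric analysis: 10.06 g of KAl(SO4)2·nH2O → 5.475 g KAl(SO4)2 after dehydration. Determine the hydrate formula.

Mass of water lost = 10.06 − 5.475 = 4.585 g → 4.585 / 18.02 = 0.2544 mol H2O
Molar mass of KAl(SO4)2 = 258.22 g/mol → mol KAl(SO4)2 = 5.475 / 258.22 = 0.0212
n = 0.2544 / 0.0212 = 12.00 ≈ 12 → KAl(SO4)2·12H2O

KAl(SO4)2·12H2O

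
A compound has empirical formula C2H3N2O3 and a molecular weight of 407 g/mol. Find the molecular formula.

C8H12N8O12

Empirical-formula mass = 103.06 g/mol
n = 407 / 103.06 = 3.95 ≈ 4
Molecular formula = (C2H3N2O3)4 = C8H12N8O12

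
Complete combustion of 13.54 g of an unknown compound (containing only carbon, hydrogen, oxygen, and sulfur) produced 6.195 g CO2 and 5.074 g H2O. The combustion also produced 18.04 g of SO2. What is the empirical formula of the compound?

mol C = 6.195 / 44.01 = 0.1408; mass C = 0.1408 × 12.01 = 1.691 g
mol H = 2 × (5.074 / 18.02) = 0.5632; mass H = 0.5632 × 1.008 = 0.5677 g
mol S = 18.04 / 64.07 = 0.2816; mass S = 9.030 g
mass O = 13.54 − (11.29) = 2.252 g → mol O = 0.1407
Smallest is O at 0.1407 mol; normalising gives C 1.000, H 4.001, O 1.000, S 2.001
Ratio ≈ 1:4:1:2, so the empirical formula is CH4OS2

CH4OS2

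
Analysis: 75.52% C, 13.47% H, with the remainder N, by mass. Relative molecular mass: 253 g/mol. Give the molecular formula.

Assume 100 g: 75.52 g C, 13.47 g H, 11.01 g N.
n(C) = 75.52/12.01 = 6.288, n(H) = 13.47/1.008 = 13.36, n(N) = 11.01/14.01 = 0.7859
Divide by the smallest (0.7859 mol N): C 8.001, H 17.004, N 1.000
Ratio ≈ 8:17:1, so the empirical formula is C8H17N
Empirical-formula mass = 127.23 g/mol
n = 253 / 127.23 = 1.99 ≈ 2
Molecular formula = (C8H17N)×2 = C16H34N2

C16H34N2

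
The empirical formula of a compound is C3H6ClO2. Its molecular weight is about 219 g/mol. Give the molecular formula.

Empirical-formula mass = 109.53 g/mol
n = 219 / 109.53 = 2.00 ≈ 2
Molecular formula = (C3H6ClO2)2 = C6H12Cl2O4

C6H12Cl2O4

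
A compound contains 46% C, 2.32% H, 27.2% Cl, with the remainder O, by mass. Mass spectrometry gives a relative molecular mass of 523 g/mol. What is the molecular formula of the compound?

C20H12Cl4O8

Assume 100 g: 46 g C, 2.32 g H, 27.2 g Cl, 24.48 g O.
Moles — C: 46 / 12.01 = 3.83 mol; H: 2.32 / 1.008 = 2.302 mol; Cl: 27.2 / 35.45 = 0.7673 mol; O: 24.48 / 16.00 = 1.53 mol
Ratios (÷ 0.7673): C 4.992, H 3.000, Cl 1.000, O 1.994
≈ 5:3:1:2 → C5H3ClO2
Empirical-formula mass = 130.52 g/mol
n = 523 / 130.52 = 4.01 ≈ 4
Molecular formula = (C5H3ClO2)×4 = C20H12Cl4O8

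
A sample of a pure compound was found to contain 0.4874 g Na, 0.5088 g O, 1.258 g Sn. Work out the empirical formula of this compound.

Moles — Na: 0.4874 / 22.99 = 0.0212 mol; O: 0.5088 / 16.00 = 0.0318 mol; Sn: 1.258 / 118.71 = 0.0106 mol
Divide by the smallest (0.0106 mol Sn): Na 2.001, O 3.001, Sn 1.000
→ Na2O3Sn

Na2O3Sn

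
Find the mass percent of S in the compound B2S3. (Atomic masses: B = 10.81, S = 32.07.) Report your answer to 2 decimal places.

Molar mass = 2(10.81) + 3(32.07) = 117.830 g/mol
Mass of S per mole = 3 × 32.07 = 96.210 g
% S = 96.210 / 117.830 × 100 = 81.65%

81.65%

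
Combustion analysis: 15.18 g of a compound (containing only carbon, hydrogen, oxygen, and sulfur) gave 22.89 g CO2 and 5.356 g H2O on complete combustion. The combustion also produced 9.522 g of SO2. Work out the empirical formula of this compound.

C7H8O3S2

mol C = 22.89 / 44.01 = 0.5201; mass C = 0.5201 × 12.01 = 6.247 g
mol H = 2 × (5.356 / 18.02) = 0.5945; mass H = 0.5945 × 1.008 = 0.5992 g
mol S = 9.522 / 64.07 = 0.1486; mass S = 4.766 g
mass O = 15.18 − (11.61) = 3.568 g → mol O = 0.2230
Smallest is S at 0.1486 mol; normalising gives C 3.500, H 4.000, O 1.501, S 1.000
Multiply by 2: C 7.00, H 8.00, O 3.00, S 2.00 → C7H8O3S2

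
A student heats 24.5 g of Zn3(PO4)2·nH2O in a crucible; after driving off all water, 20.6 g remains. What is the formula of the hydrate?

Mass of water lost = 24.5 − 20.6 = 3.9 g → 3.9 / 18.02 = 0.2164 mol H2O
Molar mass of Zn3(PO4)2 = 386.08 g/mol → mol Zn3(PO4)2 = 20.6 / 386.08 = 0.05336
n = 0.2164 / 0.05336 = 4.06 ≈ 4 → Zn3(PO4)2·4H2O

Zn3(PO4)2·4H2O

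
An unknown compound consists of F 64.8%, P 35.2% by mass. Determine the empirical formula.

F3P

Assume 100 g: 64.8 g F, 35.2 g P.
n(F) = 64.8/19.00 = 3.411, n(P) = 35.2/30.97 = 1.137
Divide by the smallest (1.137 mol P): F 3.001, P 1.000
Ratio ≈ 3:1, so the empirical formula is F3P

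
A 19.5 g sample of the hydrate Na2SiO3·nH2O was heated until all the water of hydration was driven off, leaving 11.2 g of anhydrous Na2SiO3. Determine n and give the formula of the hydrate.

Mass of water lost = 19.5 − 11.2 = 8.3 g → 8.3 / 18.02 = 0.4606 mol H2O
Molar mass of Na2SiO3 = 122.07 g/mol → mol Na2SiO3 = 11.2 / 122.07 = 0.09175
n = 0.4606 / 0.09175 = 5.02 ≈ 5 → Na2SiO3·5H2O

Na2SiO3·5H2O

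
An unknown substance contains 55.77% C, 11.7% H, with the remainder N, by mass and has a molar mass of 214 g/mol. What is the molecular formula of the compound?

C10H25N5

Assume 100 g: 55.77 g C, 11.7 g H, 32.53 g N.
n(C) = 55.77/12.01 = 4.644, n(H) = 11.7/1.008 = 11.61, n(N) = 32.53/14.01 = 2.322
Smallest is N at 2.322 mol; normalising gives C 2.000, H 4.999, N 1.000
Ratio ≈ 2:5:1, so the empirical formula is C2H5N
Empirical-formula mass = 43.07 g/mol
n = 214 / 43.07 = 4.97 ≈ 5
Molecular formula = (C2H5N)×5 = C10H25N5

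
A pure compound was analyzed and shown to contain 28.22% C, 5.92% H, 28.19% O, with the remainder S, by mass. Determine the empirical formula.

Assume 100 g: 28.22 g C, 5.92 g H, 28.19 g O, 37.67 g S.
Moles — C: 28.22 / 12.01 = 2.35 mol; H: 5.92 / 1.008 = 5.873 mol; O: 28.19 / 16.00 = 1.762 mol; S: 37.67 / 32.07 = 1.175 mol
Divide by the smallest (1.175 mol S): C 2.000, H 5.000, O 1.500, S 1.000
Multiply by 2: C 4.00, H 10.00, O 3.00, S 2.00 → C4H10O3S2

C4H10O3S2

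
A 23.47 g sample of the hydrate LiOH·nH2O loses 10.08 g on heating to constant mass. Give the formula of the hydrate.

LiOH·H2O

Mass of anhydrous LiOH = 23.47 − 10.08 = 13.39 g
mol H2O = 10.08 / 18.02 = 0.5594
Molar mass of LiOH = 23.95 g/mol → mol LiOH = 13.39 / 23.95 = 0.5591
n = 0.5594 / 0.5591 = 1.00 ≈ 1 → LiOH·H2O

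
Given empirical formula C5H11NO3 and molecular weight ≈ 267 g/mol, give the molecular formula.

C10H22N2O6

Empirical-formula mass = 133.15 g/mol
n = 267 / 133.15 = 2.01 ≈ 2
Molecular formula = (C5H11NO3)2 = C10H22N2O6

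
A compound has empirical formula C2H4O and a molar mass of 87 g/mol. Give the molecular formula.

Empirical-formula mass = 44.05 g/mol
n = 87 / 44.05 = 1.97 ≈ 2
Molecular formula = (C2H4O)2 = C4H8O2

C4H8O2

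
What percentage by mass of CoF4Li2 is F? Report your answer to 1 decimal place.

Molar mass = 1(58.93) + 4(19.00) + 2(6.94) = 148.810 g/mol
Mass of F per mole = 4 × 19.00 = 76.000 g
% F = 76.000 / 148.810 × 100 = 51.1%

51.1%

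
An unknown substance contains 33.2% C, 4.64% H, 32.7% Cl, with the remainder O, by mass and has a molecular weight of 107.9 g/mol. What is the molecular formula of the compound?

Assume 100 g: 33.2 g C, 4.64 g H, 32.7 g Cl, 29.46 g O.
Moles — C: 33.2 / 12.01 = 2.764 mol; H: 4.64 / 1.008 = 4.603 mol; Cl: 32.7 / 35.45 = 0.9224 mol; O: 29.46 / 16.00 = 1.841 mol
Divide by the smallest (0.9224 mol Cl): C 2.997, H 4.990, Cl 1.000, O 1.996
Ratio ≈ 3:5:1:2, so the empirical formula is C3H5ClO2
Empirical-formula mass = 108.52 g/mol
n = 107.9 / 108.52 = 0.99 ≈ 1
Molecular formula = empirical formula = C3H5ClO2

C3H5ClO2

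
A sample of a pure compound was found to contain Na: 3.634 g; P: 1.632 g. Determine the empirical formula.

Na3P

n(Na) = 3.634/22.99 = 0.1581, n(P) = 1.632/30.97 = 0.0527
Smallest is P at 0.0527 mol; normalising gives Na 3.000, P 1.000
Ratio ≈ 3:1, so the empirical formula is Na3P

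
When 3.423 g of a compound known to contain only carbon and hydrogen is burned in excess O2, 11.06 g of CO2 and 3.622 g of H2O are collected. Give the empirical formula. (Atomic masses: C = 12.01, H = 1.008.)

mol C = 11.06 / 44.01 = 0.2513; mass C = 0.2513 × 12.01 = 3.018 g
mol H = 2 × (3.622 / 18.02) = 0.4020; mass H = 0.4020 × 1.008 = 0.4052 g
Ratios (÷ 0.2513): C 1.000, H 1.600
Scaling by 5: C 5.00, H 8.00 → C5H8

C5H8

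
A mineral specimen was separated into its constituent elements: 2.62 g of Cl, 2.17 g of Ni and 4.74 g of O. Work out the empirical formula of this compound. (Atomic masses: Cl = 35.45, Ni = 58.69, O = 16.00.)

Cl2NiO8

n(Cl) = 2.62/35.45 = 0.07391, n(Ni) = 2.17/58.69 = 0.03697, n(O) = 4.74/16.00 = 0.2963
Divide by the smallest (0.03697 mol Ni): Cl 1.999, Ni 1.000, O 8.012
→ Cl2NiO8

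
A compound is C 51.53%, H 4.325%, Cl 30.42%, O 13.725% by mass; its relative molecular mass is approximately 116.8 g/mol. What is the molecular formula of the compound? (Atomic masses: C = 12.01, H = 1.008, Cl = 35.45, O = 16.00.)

Assume 100 g: 51.53 g C, 4.325 g H, 30.42 g Cl, 13.725 g O.
n(C) = 51.53/12.01 = 4.291, n(H) = 4.325/1.008 = 4.291, n(Cl) = 30.42/35.45 = 0.8581, n(O) = 13.725/16.00 = 0.8578
Smallest is O at 0.8578 mol; normalising gives C 5.002, H 5.002, Cl 1.000, O 1.000
≈ 5:5:1:1 → C5H5ClO
Empirical-formula mass = 116.54 g/mol
n = 116.8 / 116.54 = 1.00 ≈ 1
Molecular formula = empirical formula = C5H5ClO

C5H5ClO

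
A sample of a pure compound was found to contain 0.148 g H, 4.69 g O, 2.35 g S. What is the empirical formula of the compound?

H2O4S

n(H) = 0.148/1.008 = 0.1468, n(O) = 4.69/16.00 = 0.2931, n(S) = 2.35/32.07 = 0.07328
Ratios (÷ 0.07328): H 2.004, O 4.000, S 1.000
Ratio ≈ 2:4:1, so the empirical formula is H2O4S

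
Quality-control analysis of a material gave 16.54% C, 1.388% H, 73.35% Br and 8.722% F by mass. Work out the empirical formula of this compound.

C3H3Br2F

Assume 100 g: 16.54 g C, 1.388 g H, 73.35 g Br, 8.722 g F.
C: 16.54 g ÷ 12.01 g/mol = 1.377 mol
H: 1.388 g ÷ 1.008 g/mol = 1.377 mol
Br: 73.35 g ÷ 79.90 g/mol = 0.918 mol
F: 8.722 g ÷ 19.00 g/mol = 0.4591 mol
Smallest is F at 0.4591 mol; normalising gives C 3.000, H 3.000, Br 2.000, F 1.000
→ C3H3Br2F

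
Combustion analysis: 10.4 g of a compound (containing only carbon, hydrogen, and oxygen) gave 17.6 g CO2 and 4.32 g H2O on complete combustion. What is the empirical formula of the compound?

C5H6O4

mol C = 17.6 / 44.01 = 0.3999; mass C = 0.3999 × 12.01 = 4.803 g
mol H = 2 × (4.32 / 18.02) = 0.4795; mass H = 0.4795 × 1.008 = 0.4833 g
mass O = 10.4 − (5.286) = 5.114 g → mol O = 0.3196
Smallest is O at 0.3196 mol; normalising gives C 1.251, H 1.500, O 1.000
Scaling by 4: C 5.00, H 6.00, O 4.00 → C5H6O4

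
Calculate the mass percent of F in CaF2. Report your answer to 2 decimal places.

48.67%

Molar mass = 1(40.08) + 2(19.00) = 78.080 g/mol
Mass of F per mole = 2 × 19.00 = 38.000 g
% F = 38.000 / 78.080 × 100 = 48.67%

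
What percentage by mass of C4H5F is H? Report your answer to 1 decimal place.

Molar mass = 4(12.01) + 5(1.008) + 1(19.00) = 72.080 g/mol
Mass of H per mole = 5 × 1.008 = 5.040 g
% H = 5.040 / 72.080 × 100 = 7.0%

7.0%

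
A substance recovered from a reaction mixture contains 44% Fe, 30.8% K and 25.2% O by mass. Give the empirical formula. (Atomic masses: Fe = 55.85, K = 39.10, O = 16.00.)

Assume 100 g: 44 g Fe, 30.8 g K, 25.2 g O.
n(Fe) = 44/55.85 = 0.7878, n(K) = 30.8/39.10 = 0.7877, n(O) = 25.2/16.00 = 1.575
Ratios (÷ 0.7877): Fe 1.000, K 1.000, O 1.999
Ratio ≈ 1:1:2, so the empirical formula is FeKO2

FeKO2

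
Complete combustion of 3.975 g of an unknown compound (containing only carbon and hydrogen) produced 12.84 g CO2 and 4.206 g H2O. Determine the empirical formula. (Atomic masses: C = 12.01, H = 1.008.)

C5H8

mol C = 12.84 / 44.01 = 0.2918; mass C = 0.2918 × 12.01 = 3.504 g
mol H = 2 × (4.206 / 18.02) = 0.4668; mass H = 0.4668 × 1.008 = 0.4705 g
Ratios (÷ 0.2918): C 1.000, H 1.600
Scaling by 5: C 5.00, H 8.00 → C5H8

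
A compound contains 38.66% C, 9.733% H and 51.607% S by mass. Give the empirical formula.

Assume 100 g: 38.66 g C, 9.733 g H, 51.607 g S.
Moles — C: 38.66 / 12.01 = 3.219 mol; H: 9.733 / 1.008 = 9.656 mol; S: 51.607 / 32.07 = 1.609 mol
Smallest is S at 1.609 mol; normalising gives C 2.000, H 6.000, S 1.000
Ratio ≈ 2:6:1, so the empirical formula is C2H6S

C2H6S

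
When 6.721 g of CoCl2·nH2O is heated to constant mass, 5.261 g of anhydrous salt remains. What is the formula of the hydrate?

CoCl2·2H2O

Mass of water lost = 6.721 − 5.261 = 1.46 g → 1.46 / 18.02 = 0.08102 mol H2O
Molar mass of CoCl2 = 129.83 g/mol → mol CoCl2 = 5.261 / 129.83 = 0.04052
n = 0.08102 / 0.04052 = 2.00 ≈ 2 → CoCl2·2H2O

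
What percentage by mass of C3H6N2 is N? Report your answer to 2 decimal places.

Molar mass = 3(12.01) + 6(1.008) + 2(14.01) = 70.098 g/mol
Mass of N per mole = 2 × 14.01 = 28.020 g
% N = 28.020 / 70.098 × 100 = 39.97%

39.97%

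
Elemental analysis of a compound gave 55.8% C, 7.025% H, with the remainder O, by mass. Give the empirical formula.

C2H3O

Assume 100 g: 55.8 g C, 7.025 g H, 37.175 g O.
Moles — C: 55.8 / 12.01 = 4.646 mol; H: 7.025 / 1.008 = 6.969 mol; O: 37.175 / 16.00 = 2.323 mol
Ratios (÷ 2.323): C 2.000, H 3.000, O 1.000
≈ 2:3:1 → C2H3O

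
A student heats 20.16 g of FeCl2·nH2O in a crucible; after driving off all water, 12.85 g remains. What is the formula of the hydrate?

Mass of water lost = 20.16 − 12.85 = 7.31 g → 7.31 / 18.02 = 0.4057 mol H2O
Molar mass of FeCl2 = 126.75 g/mol → mol FeCl2 = 12.85 / 126.75 = 0.1014
n = 0.4057 / 0.1014 = 4.00 ≈ 4 → FeCl2·4H2O

FeCl2·4H2O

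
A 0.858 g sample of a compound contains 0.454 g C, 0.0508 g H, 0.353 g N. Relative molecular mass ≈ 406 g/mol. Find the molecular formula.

C18H24N12

Moles — C: 0.454 / 12.01 = 0.0378 mol; H: 0.0508 / 1.008 = 0.0504 mol; N: 0.353 / 14.01 = 0.0252 mol
Smallest is N at 0.0252 mol; normalising gives C 1.500, H 2.000, N 1.000
×2: C 3.00, H 4.00, N 2.00 → C3H4N2
Empirical-formula mass = 68.08 g/mol
n = 406 / 68.08 = 5.96 ≈ 6
Molecular formula = (C3H4N2)×6 = C18H24N12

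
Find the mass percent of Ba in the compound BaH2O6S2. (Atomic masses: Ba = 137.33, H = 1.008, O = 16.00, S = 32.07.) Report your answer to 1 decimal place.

Molar mass = 1(137.33) + 2(1.008) + 6(16.00) + 2(32.07) = 299.486 g/mol
Mass of Ba per mole = 1 × 137.33 = 137.330 g
% Ba = 137.330 / 299.486 × 100 = 45.9%

45.9%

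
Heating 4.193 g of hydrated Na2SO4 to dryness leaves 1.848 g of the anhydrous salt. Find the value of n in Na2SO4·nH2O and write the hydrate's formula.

Mass of water lost = 4.193 − 1.848 = 2.345 g → 2.345 / 18.02 = 0.1301 mol H2O
Molar mass of Na2SO4 = 142.05 g/mol → mol Na2SO4 = 1.848 / 142.05 = 0.01301
n = 0.1301 / 0.01301 = 10.00 ≈ 10 → Na2SO4·10H2O

Na2SO4·10H2O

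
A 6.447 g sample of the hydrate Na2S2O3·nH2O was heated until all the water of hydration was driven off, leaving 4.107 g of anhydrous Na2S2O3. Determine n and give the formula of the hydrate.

Na2S2O3·5H2O

Mass of water lost = 6.447 − 4.107 = 2.34 g → 2.34 / 18.02 = 0.1299 mol H2O
Molar mass of Na2S2O3 = 158.12 g/mol → mol Na2S2O3 = 4.107 / 158.12 = 0.02597
n = 0.1299 / 0.02597 = 5.00 ≈ 5 → Na2S2O3·5H2O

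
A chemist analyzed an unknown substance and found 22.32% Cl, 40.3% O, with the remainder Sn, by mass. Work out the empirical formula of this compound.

Cl2O8Sn

Assume 100 g: 22.32 g Cl, 40.3 g O, 37.38 g Sn.
Moles — Cl: 22.32 / 35.45 = 0.6296 mol; O: 40.3 / 16.00 = 2.519 mol; Sn: 37.38 / 118.71 = 0.3149 mol
Smallest is Sn at 0.3149 mol; normalising gives Cl 2.000, O 7.999, Sn 1.000
≈ 2:8:1 → Cl2O8Sn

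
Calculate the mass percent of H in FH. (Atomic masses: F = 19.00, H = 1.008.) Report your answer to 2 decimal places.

5.04%

Molar mass = 1(19.00) + 1(1.008) = 20.008 g/mol
Mass of H per mole = 1 × 1.008 = 1.008 g
% H = 1.008 / 20.008 × 100 = 5.04%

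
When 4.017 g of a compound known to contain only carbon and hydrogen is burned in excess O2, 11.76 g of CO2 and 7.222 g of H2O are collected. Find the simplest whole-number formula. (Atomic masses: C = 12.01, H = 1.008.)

mol C = 11.76 / 44.01 = 0.2672; mass C = 0.2672 × 12.01 = 3.209 g
mol H = 2 × (7.222 / 18.02) = 0.8016; mass H = 0.8016 × 1.008 = 0.8080 g
Smallest is C at 0.2672 mol; normalising gives C 1.000, H 3.000
Ratio ≈ 1:3, so the empirical formula is CH3

CH3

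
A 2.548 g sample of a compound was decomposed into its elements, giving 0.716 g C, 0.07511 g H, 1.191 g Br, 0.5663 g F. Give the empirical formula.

C4H5BrF2

C: 0.716 g ÷ 12.01 g/mol = 0.05962 mol
H: 0.07511 g ÷ 1.008 g/mol = 0.07451 mol
Br: 1.191 g ÷ 79.90 g/mol = 0.01491 mol
F: 0.5663 g ÷ 19.00 g/mol = 0.02981 mol
Divide by the smallest (0.01491 mol Br): C 3.999, H 4.999, Br 1.000, F 2.000
Ratio ≈ 4:5:1:2, so the empirical formula is C4H5BrF2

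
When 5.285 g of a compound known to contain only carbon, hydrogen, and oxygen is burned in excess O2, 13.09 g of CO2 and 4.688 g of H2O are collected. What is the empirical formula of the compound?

mol C = 13.09 / 44.01 = 0.2974; mass C = 0.2974 × 12.01 = 3.572 g
mol H = 2 × (4.688 / 18.02) = 0.5203; mass H = 0.5203 × 1.008 = 0.5245 g
mass O = 5.285 − (4.097) = 1.188 g → mol O = 0.07427
Smallest is O at 0.07427 mol; normalising gives C 4.005, H 7.005, O 1.000
Ratio ≈ 4:7:1, so the empirical formula is C4H7O

C4H7O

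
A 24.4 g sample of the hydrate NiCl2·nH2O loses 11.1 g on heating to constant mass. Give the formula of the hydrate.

NiCl2·6H2O

Mass of anhydrous NiCl2 = 24.4 − 11.1 = 13.3 g
mol H2O = 11.1 / 18.02 = 0.616
Molar mass of NiCl2 = 129.59 g/mol → mol NiCl2 = 13.3 / 129.59 = 0.1026
n = 0.616 / 0.1026 = 6.00 ≈ 6 → NiCl2·6H2O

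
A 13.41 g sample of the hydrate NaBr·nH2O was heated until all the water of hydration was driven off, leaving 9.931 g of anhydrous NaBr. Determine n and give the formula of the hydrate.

NaBr·2H2O

Mass of water lost = 13.41 − 9.931 = 3.479 g → 3.479 / 18.02 = 0.1931 mol H2O
Molar mass of NaBr = 102.89 g/mol → mol NaBr = 9.931 / 102.89 = 0.09652
n = 0.1931 / 0.09652 = 2.00 ≈ 2 → NaBr·2H2O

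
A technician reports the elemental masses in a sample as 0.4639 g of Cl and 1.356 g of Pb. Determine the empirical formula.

Cl2Pb

n(Cl) = 0.4639/35.45 = 0.01309, n(Pb) = 1.356/207.2 = 0.006544
Divide by the smallest (0.006544 mol Pb): Cl 2.000, Pb 1.000
≈ 2:1 → Cl2Pb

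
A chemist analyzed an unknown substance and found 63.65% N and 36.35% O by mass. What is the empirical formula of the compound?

N2O

Assume 100 g: 63.65 g N, 36.35 g O.
N: 63.65 g ÷ 14.01 g/mol = 4.543 mol
O: 36.35 g ÷ 16.00 g/mol = 2.272 mol
Divide by the smallest (2.272 mol O): N 2.000, O 1.000
→ N2O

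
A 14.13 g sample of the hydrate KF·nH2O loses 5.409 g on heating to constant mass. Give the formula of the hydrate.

KF·2H2O

Mass of anhydrous KF = 14.13 − 5.409 = 8.721 g
mol H2O = 5.409 / 18.02 = 0.3002
Molar mass of KF = 58.10 g/mol → mol KF = 8.721 / 58.10 = 0.1501
n = 0.3002 / 0.1501 = 2.00 ≈ 2 → KF·2H2O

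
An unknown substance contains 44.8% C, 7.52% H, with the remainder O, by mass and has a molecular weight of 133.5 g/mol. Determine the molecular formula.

C5H10O4

Assume 100 g: 44.8 g C, 7.52 g H, 47.68 g O.
C: 44.8 g ÷ 12.01 g/mol = 3.73 mol
H: 7.52 g ÷ 1.008 g/mol = 7.46 mol
O: 47.68 g ÷ 16.00 g/mol = 2.98 mol
Smallest is O at 2.98 mol; normalising gives C 1.252, H 2.503, O 1.000
Multiply by 4: C 5.01, H 10.01, O 4.00 → C5H10O4
Empirical-formula mass = 134.13 g/mol
n = 133.5 / 134.13 = 1.00 ≈ 1
Molecular formula = empirical formula = C5H10O4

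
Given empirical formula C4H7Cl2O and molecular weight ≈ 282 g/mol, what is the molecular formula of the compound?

C8H14Cl4O2

Empirical-formula mass = 142.00 g/mol
n = 282 / 142.00 = 1.99 ≈ 2
Molecular formula = (C4H7Cl2O)2 = C8H14Cl4O2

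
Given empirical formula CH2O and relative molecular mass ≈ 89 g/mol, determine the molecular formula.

Empirical-formula mass = 30.03 g/mol
n = 89 / 30.03 = 2.96 ≈ 3
Molecular formula = (CH2O)3 = C3H6O3

C3H6O3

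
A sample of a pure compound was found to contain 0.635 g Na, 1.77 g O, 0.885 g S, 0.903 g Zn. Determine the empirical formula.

n(Na) = 0.635/22.99 = 0.02762, n(O) = 1.77/16.00 = 0.1106, n(S) = 0.885/32.07 = 0.0276, n(Zn) = 0.903/65.38 = 0.01381
Divide by the smallest (0.01381 mol Zn): Na 2.000, O 8.010, S 1.998, Zn 1.000
≈ 2:8:2:1 → Na2O8S2Zn

Na2O8S2Zn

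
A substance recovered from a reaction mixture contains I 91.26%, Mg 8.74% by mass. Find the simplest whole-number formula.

Assume 100 g: 91.26 g I, 8.74 g Mg.
Moles — I: 91.26 / 126.90 = 0.7191 mol; Mg: 8.74 / 24.31 = 0.3595 mol
Ratios (÷ 0.3595): I 2.000, Mg 1.000
≈ 2:1 → I2Mg

I2Mg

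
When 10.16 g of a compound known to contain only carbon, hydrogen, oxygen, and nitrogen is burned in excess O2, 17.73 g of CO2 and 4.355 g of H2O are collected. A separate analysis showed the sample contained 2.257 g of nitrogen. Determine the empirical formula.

mol C = 17.73 / 44.01 = 0.4029; mass C = 0.4029 × 12.01 = 4.838 g
mol H = 2 × (4.355 / 18.02) = 0.4834; mass H = 0.4834 × 1.008 = 0.4872 g
mol N = 2.257 / 14.01 = 0.1611
mass O = 10.16 − (7.583) = 2.577 g → mol O = 0.1611
Ratios (÷ 0.1611): C 2.501, H 3.001, N 1.000, O 1.000
Multiply by 2: C 5.00, H 6.00, N 2.00, O 2.00 → C5H6N2O2

C5H6N2O2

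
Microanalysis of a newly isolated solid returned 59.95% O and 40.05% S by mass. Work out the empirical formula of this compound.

O3S

Assume 100 g: 59.95 g O, 40.05 g S.
n(O) = 59.95/16.00 = 3.747, n(S) = 40.05/32.07 = 1.249
Divide by the smallest (1.249 mol S): O 3.000, S 1.000
Ratio ≈ 3:1, so the empirical formula is O3S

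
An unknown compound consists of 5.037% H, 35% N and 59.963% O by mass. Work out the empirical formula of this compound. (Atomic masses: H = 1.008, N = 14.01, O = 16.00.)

H4N2O3

Assume 100 g: 5.037 g H, 35 g N, 59.963 g O.
n(H) = 5.037/1.008 = 4.997, n(N) = 35/14.01 = 2.498, n(O) = 59.963/16.00 = 3.748
Smallest is N at 2.498 mol; normalising gives H 2.000, N 1.000, O 1.500
×2: H 4.00, N 2.00, O 3.00 → H4N2O3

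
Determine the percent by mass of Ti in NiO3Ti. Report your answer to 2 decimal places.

Molar mass = 1(58.69) + 3(16.00) + 1(47.87) = 154.560 g/mol
Mass of Ti per mole = 1 × 47.87 = 47.870 g
% Ti = 47.870 / 154.560 × 100 = 30.97%

30.97%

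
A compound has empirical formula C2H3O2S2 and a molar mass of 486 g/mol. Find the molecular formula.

C8H12O8S8

Empirical-formula mass = 123.18 g/mol
n = 486 / 123.18 = 3.95 ≈ 4
Molecular formula = (C2H3O2S2)4 = C8H12O8S8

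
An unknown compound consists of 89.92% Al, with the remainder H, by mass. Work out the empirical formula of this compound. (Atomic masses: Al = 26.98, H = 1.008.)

AlH3

Assume 100 g: 89.92 g Al, 10.08 g H.
Al: 89.92 g ÷ 26.98 g/mol = 3.333 mol
H: 10.08 g ÷ 1.008 g/mol = 10 mol
Smallest is Al at 3.333 mol; normalising gives Al 1.000, H 3.000
→ AlH3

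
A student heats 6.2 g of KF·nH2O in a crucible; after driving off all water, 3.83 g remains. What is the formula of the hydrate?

KF·2H2O

Mass of water lost = 6.2 − 3.83 = 2.37 g → 2.37 / 18.02 = 0.1315 mol H2O
Molar mass of KF = 58.10 g/mol → mol KF = 3.83 / 58.10 = 0.06592
n = 0.1315 / 0.06592 = 2.00 ≈ 2 → KF·2H2O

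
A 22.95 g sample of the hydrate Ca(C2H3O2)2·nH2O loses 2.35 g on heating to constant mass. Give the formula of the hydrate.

Mass of anhydrous Ca(C2H3O2)2 = 22.95 − 2.35 = 20.6 g
mol H2O = 2.35 / 18.02 = 0.1304
Molar mass of Ca(C2H3O2)2 = 158.17 g/mol → mol Ca(C2H3O2)2 = 20.6 / 158.17 = 0.1302
n = 0.1304 / 0.1302 = 1.00 ≈ 1 → Ca(C2H3O2)2·H2O

Ca(C2H3O2)2·H2O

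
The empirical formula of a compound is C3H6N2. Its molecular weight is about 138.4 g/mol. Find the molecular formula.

Empirical-formula mass = 70.10 g/mol
n = 138.4 / 70.10 = 1.97 ≈ 2
Molecular formula = (C3H6N2)2 = C6H12N4

C6H12N4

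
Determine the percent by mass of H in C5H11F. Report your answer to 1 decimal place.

Molar mass = 5(12.01) + 11(1.008) + 1(19.00) = 90.138 g/mol
Mass of H per mole = 11 × 1.008 = 11.088 g
% H = 11.088 / 90.138 × 100 = 12.3%

12.3%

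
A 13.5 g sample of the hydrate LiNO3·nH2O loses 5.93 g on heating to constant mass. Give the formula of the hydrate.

Mass of anhydrous LiNO3 = 13.5 − 5.93 = 7.57 g
mol H2O = 5.93 / 18.02 = 0.3291
Molar mass of LiNO3 = 68.95 g/mol → mol LiNO3 = 7.57 / 68.95 = 0.1098
n = 0.3291 / 0.1098 = 3.00 ≈ 3 → LiNO3·3H2O

LiNO3·3H2O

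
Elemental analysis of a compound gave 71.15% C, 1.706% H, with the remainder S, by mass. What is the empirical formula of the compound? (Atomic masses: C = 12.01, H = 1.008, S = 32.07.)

C7H2S

Assume 100 g: 71.15 g C, 1.706 g H, 27.144 g S.
n(C) = 71.15/12.01 = 5.924, n(H) = 1.706/1.008 = 1.692, n(S) = 27.144/32.07 = 0.8464
Ratios (÷ 0.8464): C 6.999, H 2.000, S 1.000
→ C7H2S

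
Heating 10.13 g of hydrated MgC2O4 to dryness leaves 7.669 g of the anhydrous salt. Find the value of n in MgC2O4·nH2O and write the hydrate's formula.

MgC2O4·2H2O

Mass of water lost = 10.13 − 7.669 = 2.461 g → 2.461 / 18.02 = 0.1366 mol H2O
Molar mass of MgC2O4 = 112.33 g/mol → mol MgC2O4 = 7.669 / 112.33 = 0.06827
n = 0.1366 / 0.06827 = 2.00 ≈ 2 → MgC2O4·2H2O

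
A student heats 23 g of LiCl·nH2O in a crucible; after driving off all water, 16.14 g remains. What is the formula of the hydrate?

Mass of water lost = 23 − 16.14 = 6.86 g → 6.86 / 18.02 = 0.3807 mol H2O
Molar mass of LiCl = 42.39 g/mol → mol LiCl = 16.14 / 42.39 = 0.3808
n = 0.3807 / 0.3808 = 1.00 ≈ 1 → LiCl·H2O

LiCl·H2O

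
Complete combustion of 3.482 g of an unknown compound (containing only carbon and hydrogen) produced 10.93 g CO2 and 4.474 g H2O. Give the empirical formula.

mol C = 10.93 / 44.01 = 0.2484; mass C = 0.2484 × 12.01 = 2.983 g
mol H = 2 × (4.474 / 18.02) = 0.4966; mass H = 0.4966 × 1.008 = 0.5005 g
Smallest is C at 0.2484 mol; normalising gives C 1.000, H 1.999
≈ 1:2 → CH2

CH2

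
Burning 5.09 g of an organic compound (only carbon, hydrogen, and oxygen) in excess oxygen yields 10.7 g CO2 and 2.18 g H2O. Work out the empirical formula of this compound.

mol C = 10.7 / 44.01 = 0.2431; mass C = 0.2431 × 12.01 = 2.920 g
mol H = 2 × (2.18 / 18.02) = 0.2420; mass H = 0.2420 × 1.008 = 0.2439 g
mass O = 5.09 − (3.164) = 1.926 g → mol O = 0.1204
Smallest is O at 0.1204 mol; normalising gives C 2.020, H 2.010, O 1.000
≈ 2:2:1 → C2H2O

C2H2O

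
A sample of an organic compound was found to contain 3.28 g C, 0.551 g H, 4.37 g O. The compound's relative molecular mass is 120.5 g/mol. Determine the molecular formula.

C4H8O4

Moles — C: 3.28 / 12.01 = 0.2731 mol; H: 0.551 / 1.008 = 0.5466 mol; O: 4.37 / 16.00 = 0.2731 mol
Divide by the smallest (0.2731 mol C): C 1.000, H 2.002, O 1.000
Ratio ≈ 1:2:1, so the empirical formula is CH2O
Empirical-formula mass = 30.03 g/mol
n = 120.5 / 30.03 = 4.01 ≈ 4
Molecular formula = (CH2O)×4 = C4H8O4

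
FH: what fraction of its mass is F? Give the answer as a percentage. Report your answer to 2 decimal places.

94.96%

Molar mass = 1(19.00) + 1(1.008) = 20.008 g/mol
Mass of F per mole = 1 × 19.00 = 19.000 g
% F = 19.000 / 20.008 × 100 = 94.96%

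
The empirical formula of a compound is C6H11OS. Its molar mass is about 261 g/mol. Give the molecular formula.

Empirical-formula mass = 131.22 g/mol
n = 261 / 131.22 = 1.99 ≈ 2
Molecular formula = (C6H11OS)2 = C12H22O2S2

C12H22O2S2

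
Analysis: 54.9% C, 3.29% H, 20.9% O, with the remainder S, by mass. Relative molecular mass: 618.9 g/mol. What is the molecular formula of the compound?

Assume 100 g: 54.9 g C, 3.29 g H, 20.9 g O, 20.91 g S.
C: 54.9 g ÷ 12.01 g/mol = 4.571 mol
H: 3.29 g ÷ 1.008 g/mol = 3.264 mol
O: 20.9 g ÷ 16.00 g/mol = 1.306 mol
S: 20.91 g ÷ 32.07 g/mol = 0.652 mol
Ratios (÷ 0.652): C 7.011, H 5.006, O 2.003, S 1.000
→ C7H5O2S
Empirical-formula mass = 153.18 g/mol
n = 618.9 / 153.18 = 4.04 ≈ 4
Molecular formula = (C7H5O2S)×4 = C28H20O8S4

C28H20O8S4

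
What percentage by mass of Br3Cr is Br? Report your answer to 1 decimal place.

Molar mass = 3(79.90) + 1(52.00) = 291.700 g/mol
Mass of Br per mole = 3 × 79.90 = 239.700 g
% Br = 239.700 / 291.700 × 100 = 82.2%

82.2%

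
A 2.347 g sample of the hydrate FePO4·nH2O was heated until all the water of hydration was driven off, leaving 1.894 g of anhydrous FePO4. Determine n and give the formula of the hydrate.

FePO4·2H2O

Mass of water lost = 2.347 − 1.894 = 0.453 g → 0.453 / 18.02 = 0.02514 mol H2O
Molar mass of FePO4 = 150.82 g/mol → mol FePO4 = 1.894 / 150.82 = 0.01256
n = 0.02514 / 0.01256 = 2.00 ≈ 2 → FePO4·2H2O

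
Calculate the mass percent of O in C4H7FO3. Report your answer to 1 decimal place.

39.3%

Molar mass = 4(12.01) + 7(1.008) + 1(19.00) + 3(16.00) = 122.096 g/mol
Mass of O per mole = 3 × 16.00 = 48.000 g
% O = 48.000 / 122.096 × 100 = 39.3%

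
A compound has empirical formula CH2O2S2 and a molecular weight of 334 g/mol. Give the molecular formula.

Empirical-formula mass = 110.17 g/mol
n = 334 / 110.17 = 3.03 ≈ 3
Molecular formula = (CH2O2S2)3 = C3H6O6S6

C3H6O6S6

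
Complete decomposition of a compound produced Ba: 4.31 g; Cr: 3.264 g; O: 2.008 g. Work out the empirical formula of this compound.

BaCr2O4

n(Ba) = 4.31/137.33 = 0.03138, n(Cr) = 3.264/52.00 = 0.06277, n(O) = 2.008/16.00 = 0.1255
Divide by the smallest (0.03138 mol Ba): Ba 1.000, Cr 2.000, O 3.999
→ BaCr2O4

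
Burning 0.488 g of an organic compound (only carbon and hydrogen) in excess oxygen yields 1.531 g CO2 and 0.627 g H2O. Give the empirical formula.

mol C = 1.531 / 44.01 = 0.03479; mass C = 0.03479 × 12.01 = 0.4178 g
mol H = 2 × (0.627 / 18.02) = 0.06959; mass H = 0.06959 × 1.008 = 0.07015 g
Smallest is C at 0.03479 mol; normalising gives C 1.000, H 2.000
→ CH2

CH2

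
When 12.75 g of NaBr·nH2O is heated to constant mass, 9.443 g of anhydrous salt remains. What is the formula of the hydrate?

Mass of water lost = 12.75 − 9.443 = 3.307 g → 3.307 / 18.02 = 0.1835 mol H2O
Molar mass of NaBr = 102.89 g/mol → mol NaBr = 9.443 / 102.89 = 0.09178
n = 0.1835 / 0.09178 = 2.00 ≈ 2 → NaBr·2H2O

NaBr·2H2O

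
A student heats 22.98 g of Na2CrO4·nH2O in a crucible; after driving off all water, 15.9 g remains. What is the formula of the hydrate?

Na2CrO4·4H2O

Mass of water lost = 22.98 − 15.9 = 7.08 g → 7.08 / 18.02 = 0.3929 mol H2O
Molar mass of Na2CrO4 = 161.98 g/mol → mol Na2CrO4 = 15.9 / 161.98 = 0.09816
n = 0.3929 / 0.09816 = 4.00 ≈ 4 → Na2CrO4·4H2O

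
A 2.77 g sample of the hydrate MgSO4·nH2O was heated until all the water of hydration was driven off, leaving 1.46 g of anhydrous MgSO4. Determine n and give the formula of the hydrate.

Mass of water lost = 2.77 − 1.46 = 1.31 g → 1.31 / 18.02 = 0.0727 mol H2O
Molar mass of MgSO4 = 120.38 g/mol → mol MgSO4 = 1.46 / 120.38 = 0.01213
n = 0.0727 / 0.01213 = 5.99 ≈ 6 → MgSO4·6H2O

MgSO4·6H2O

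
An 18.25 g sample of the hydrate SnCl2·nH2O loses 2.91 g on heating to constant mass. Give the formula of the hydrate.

SnCl2·2H2O

Mass of anhydrous SnCl2 = 18.25 − 2.91 = 15.34 g
mol H2O = 2.91 / 18.02 = 0.1615
Molar mass of SnCl2 = 189.61 g/mol → mol SnCl2 = 15.34 / 189.61 = 0.0809
n = 0.1615 / 0.0809 = 2.00 ≈ 2 → SnCl2·2H2O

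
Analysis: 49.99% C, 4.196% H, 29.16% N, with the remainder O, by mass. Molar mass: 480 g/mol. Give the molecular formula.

C20H20N10O5

Assume 100 g: 49.99 g C, 4.196 g H, 29.16 g N, 16.654 g O.
n(C) = 49.99/12.01 = 4.162, n(H) = 4.196/1.008 = 4.163, n(N) = 29.16/14.01 = 2.081, n(O) = 16.654/16.00 = 1.041
Smallest is O at 1.041 mol; normalising gives C 3.999, H 3.999, N 2.000, O 1.000
Ratio ≈ 4:4:2:1, so the empirical formula is C4H4N2O
Empirical-formula mass = 96.09 g/mol
n = 480 / 96.09 = 5.00 ≈ 5
Molecular formula = (C4H4N2O)×5 = C20H20N10O5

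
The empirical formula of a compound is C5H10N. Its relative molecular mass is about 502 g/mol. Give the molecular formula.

Empirical-formula mass = 84.14 g/mol
n = 502 / 84.14 = 5.97 ≈ 6
Molecular formula = (C5H10N)6 = C30H60N6

C30H60N6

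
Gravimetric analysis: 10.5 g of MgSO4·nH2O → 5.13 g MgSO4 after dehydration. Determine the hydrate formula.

Mass of water lost = 10.5 − 5.13 = 5.37 g → 5.37 / 18.02 = 0.298 mol H2O
Molar mass of MgSO4 = 120.38 g/mol → mol MgSO4 = 5.13 / 120.38 = 0.04262
n = 0.298 / 0.04262 = 6.99 ≈ 7 → MgSO4·7H2O

MgSO4·7H2O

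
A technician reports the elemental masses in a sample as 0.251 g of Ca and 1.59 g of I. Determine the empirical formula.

CaI2

Ca: 0.251 g ÷ 40.08 g/mol = 0.006262 mol
I: 1.59 g ÷ 126.90 g/mol = 0.01253 mol
Divide by the smallest (0.006262 mol Ca): Ca 1.000, I 2.001
Ratio ≈ 1:2, so the empirical formula is CaI2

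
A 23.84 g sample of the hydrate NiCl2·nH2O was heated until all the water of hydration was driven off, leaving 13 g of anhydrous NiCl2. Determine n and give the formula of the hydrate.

NiCl2·6H2O

Mass of water lost = 23.84 − 13 = 10.84 g → 10.84 / 18.02 = 0.6016 mol H2O
Molar mass of NiCl2 = 129.59 g/mol → mol NiCl2 = 13 / 129.59 = 0.1003
n = 0.6016 / 0.1003 = 6.00 ≈ 6 → NiCl2·6H2O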